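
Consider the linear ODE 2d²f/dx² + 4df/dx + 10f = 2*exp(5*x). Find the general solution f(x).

Divide through by 2: f'' + 2f' + 5f = exp(5*x).
Characteristic equation r² + 2r + 5 = 0 has discriminant (2)² - 4·(5) = -16 < 0, so r = -1 ± 2i.
Hence f_h = C1*cos(2*x)*exp(-x) + C2*exp(-x)*sin(2*x).
Try f_p = A*exp(5*x). Substituting into the equation and dividing by exp(5*x) gives A = 1/40, so f_p = exp(5*x)/40.

f = exp(5*x)/40 + C1*cos(2*x)*exp(-x) + C2*exp(-x)*sin(2*x)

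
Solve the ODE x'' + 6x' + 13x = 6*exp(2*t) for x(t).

Characteristic equation r² + 6r + 13 = 0 has discriminant (6)² - 4·(13) = -16 < 0, so r = -3 ± 2i.
Hence x_h = C1*cos(2*t)*exp(-3*t) + C2*exp(-3*t)*sin(2*t).
Try x_p = A*exp(2*t). Substituting into the equation and dividing by exp(2*t) gives A = 6/29, so x_p = 6*exp(2*t)/29.

x = 6*exp(2*t)/29 + C1*cos(2*t)*exp(-3*t) + C2*exp(-3*t)*sin(2*t)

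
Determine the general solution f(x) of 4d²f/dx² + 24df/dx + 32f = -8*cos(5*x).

Divide through by 4: f'' + 6f' + 8f = -2*cos(5*x).
Characteristic equation r² + 6r + 8 = 0 factors as (r + 4)(r + 2) = 0, so r = -4, -2.
Hence f_h = C1*exp(-4*x) + C2*exp(-2*x).
Try f_p = A*cos(5*x) + B*sin(5*x). Substituting and equating the coefficients of cos(5x) and sin(5x) gives A = 34/1189, B = -60/1189, so f_p = -60*sin(5*x)/1189 + 34*cos(5*x)/1189.

f = -60*sin(5*x)/1189 + 34*cos(5*x)/1189 + C1*exp(-4*x) + C2*exp(-2*x)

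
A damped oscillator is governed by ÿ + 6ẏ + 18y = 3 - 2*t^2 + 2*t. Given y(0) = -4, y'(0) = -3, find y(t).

y = 19/162 - t**2/9 + 5*t/27 - 839*exp(-3*t)*sin(3*t)/162 - 667*cos(3*t)*exp(-3*t)/162

Characteristic equation r² + 6r + 18 = 0 has discriminant (6)² - 4·(18) = -36 < 0, so r = -3 ± 3i.
Hence y_h = C1*cos(3*t)*exp(-3*t) + C2*exp(-3*t)*sin(3*t).
For the particular solution try y_p = A0 + A1*t + A2*t^2. Substituting and matching coefficients of each power of t gives A0 = 19/162, A1 = 5/27, A2 = -1/9, so y_p = 19/162 - t^2/9 + 5*t/27.
General solution: y = 19/162 - t^2/9 + 5*t/27 + C1*cos(3*t)*exp(-3*t) + C2*exp(-3*t)*sin(3*t).
Apply the initial conditions: y(0) = 19/162 + C1 = -4 and y'(0) = 5/27 - 3*C1 + 3*C2 = -3. Solving gives C1 = -667/162, C2 = -839/162.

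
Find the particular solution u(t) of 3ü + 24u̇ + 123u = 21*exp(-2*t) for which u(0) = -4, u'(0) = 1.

Divide through by 3: u'' + 8u' + 41u = 7*exp(-2*t).
Characteristic equation r² + 8r + 41 = 0 has discriminant (8)² - 4·(41) = -100 < 0, so r = -4 ± 5i.
Hence u_h = C1*cos(5*t)*exp(-4*t) + C2*exp(-4*t)*sin(5*t).
Try u_p = A*exp(-2*t). Substituting into the equation and dividing by exp(-2*t) gives A = 7/29, so u_p = 7*exp(-2*t)/29.
General solution: u = 7*exp(-2*t)/29 + C1*cos(5*t)*exp(-4*t) + C2*exp(-4*t)*sin(5*t).
Apply the initial conditions: u(0) = 7/29 + C1 = -4 and u'(0) = -14/29 - 4*C1 + 5*C2 = 1. Solving gives C1 = -123/29, C2 = -449/145.

u = 7*exp(-2*t)/29 - 449*exp(-4*t)*sin(5*t)/145 - 123*cos(5*t)*exp(-4*t)/29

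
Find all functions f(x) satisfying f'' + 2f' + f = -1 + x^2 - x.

Characteristic equation r² + 2r + 1 = 0 has discriminant (2)² - 4·(1) = 0, so r = -1 is a repeated root.
Hence f_h = (C1 + C2*x)*exp(-x).
For the particular solution try f_p = A0 + A1*x + A2*x^2. Substituting and matching coefficients of each power of x gives A0 = 7, A1 = -5, A2 = 1, so f_p = 7 + x^2 - 5*x.

f = 7 + x**2 - 5*x + C1*exp(-x) + C2*x*exp(-x)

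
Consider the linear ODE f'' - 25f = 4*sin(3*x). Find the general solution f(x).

f = -2*sin(3*x)/17 + C1*exp(5*x) + C2*exp(-5*x)

Characteristic equation r² - 25 = 0 factors as (r - 5)(r + 5) = 0, so r = 5, -5.
Hence f_h = C1*exp(5*x) + C2*exp(-5*x).
Try f_p = A*cos(3*x) + B*sin(3*x). Substituting and equating the coefficients of cos(3x) and sin(3x) gives A = 0, B = -2/17, so f_p = -2*sin(3*x)/17.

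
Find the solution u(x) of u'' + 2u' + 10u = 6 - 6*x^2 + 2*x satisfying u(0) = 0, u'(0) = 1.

Characteristic equation r² + 2r + 10 = 0 has discriminant (2)² - 4·(10) = -36 < 0, so r = -1 ± 3i.
Hence u_h = C1*cos(3*x)*exp(-x) + C2*exp(-x)*sin(3*x).
For the particular solution try u_p = A0 + A1*x + A2*x^2. Substituting and matching coefficients of each power of x gives A0 = 79/125, A1 = 11/25, A2 = -3/5, so u_p = 79/125 - 3*x^2/5 + 11*x/25.
General solution: u = 79/125 - 3*x^2/5 + 11*x/25 + C1*cos(3*x)*exp(-x) + C2*exp(-x)*sin(3*x).
Apply the initial conditions: u(0) = 79/125 + C1 = 0 and u'(0) = 11/25 - C1 + 3*C2 = 1. Solving gives C1 = -79/125, C2 = -3/125.

u = 79/125 - 3*x**2/5 + 11*x/25 - 79*cos(3*x)*exp(-x)/125 - 3*exp(-x)*sin(3*x)/125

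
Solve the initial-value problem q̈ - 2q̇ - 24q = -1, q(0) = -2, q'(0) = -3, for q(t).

Characteristic equation r² - 2r - 24 = 0 factors as (r + 4)(r - 6) = 0, so r = -4, 6.
Hence q_h = C1*exp(-4*t) + C2*exp(6*t).
For the particular solution try q_p = A0. Substituting and matching coefficients of each power of t gives A0 = 1/24, so q_p = 1/24.
General solution: q = 1/24 + C1*exp(-4*t) + C2*exp(6*t).
Apply the initial conditions: q(0) = 1/24 + C1 + C2 = -2 and q'(0) = -4*C1 + 6*C2 = -3. Solving gives C1 = -37/40, C2 = -67/60.

q = 1/24 - 67*exp(6*t)/60 - 37*exp(-4*t)/40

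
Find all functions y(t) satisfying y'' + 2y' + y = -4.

y = -4 + C1*exp(-t) + C2*t*exp(-t)

Characteristic equation r² + 2r + 1 = 0 has discriminant (2)² - 4·(1) = 0, so r = -1 is a repeated root.
Hence y_h = (C1 + C2*t)*exp(-t).
For the particular solution try y_p = A0. Substituting and matching coefficients of each power of t gives A0 = -4, so y_p = -4.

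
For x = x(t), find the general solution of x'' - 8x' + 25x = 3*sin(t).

Characteristic equation r² - 8r + 25 = 0 has discriminant (-8)² - 4·(25) = -36 < 0, so r = 4 ± 3i.
Hence x_h = C1*cos(3*t)*exp(4*t) + C2*exp(4*t)*sin(3*t).
Try x_p = A*cos(t) + B*sin(t). Substituting and equating the coefficients of cos(t) and sin(t) gives A = 3/80, B = 9/80, so x_p = 3*cos(t)/80 + 9*sin(t)/80.

x = 3*cos(t)/80 + 9*sin(t)/80 + C1*cos(3*t)*exp(4*t) + C2*exp(4*t)*sin(3*t)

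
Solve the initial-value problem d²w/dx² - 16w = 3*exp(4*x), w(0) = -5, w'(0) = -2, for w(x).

Characteristic equation r² - 16 = 0 factors as (r - 4)(r + 4) = 0, so r = 4, -4.
Hence w_h = C1*exp(4*x) + C2*exp(-4*x).
Since exp(4*x) solves the homogeneous equation (r = 4 is a root of multiplicity 1), multiply the trial by x. Try w_p = A*x*exp(4*x). Substituting into the equation and dividing by exp(4*x) gives A = 3/8, so w_p = 3*x*exp(4*x)/8.
General solution: w = C1*exp(4*x) + C2*exp(-4*x) + 3*x*exp(4*x)/8.
Apply the initial conditions: w(0) = C1 + C2 = -5 and w'(0) = 3/8 - 4*C2 + 4*C1 = -2. Solving gives C1 = -179/64, C2 = -141/64.

w = -179*exp(4*x)/64 - 141*exp(-4*x)/64 + 3*x*exp(4*x)/8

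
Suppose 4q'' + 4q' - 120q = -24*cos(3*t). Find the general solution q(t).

q = -sin(3*t)/85 + 13*cos(3*t)/85 + C1*exp(-6*t) + C2*exp(5*t)

Divide through by 4: q'' + q' - 30q = -6*cos(3*t).
Characteristic equation r² + r - 30 = 0 factors as (r + 6)(r - 5) = 0, so r = -6, 5.
Hence q_h = C1*exp(-6*t) + C2*exp(5*t).
Try q_p = A*cos(3*t) + B*sin(3*t). Substituting and equating the coefficients of cos(3t) and sin(3t) gives A = 13/85, B = -1/85, so q_p = -sin(3*t)/85 + 13*cos(3*t)/85.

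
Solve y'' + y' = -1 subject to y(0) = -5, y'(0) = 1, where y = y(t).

Characteristic equation r² + r = 0 factors as (r + 1)r = 0, so r = -1, 0.
Hence y_h = C1*exp(-t) + C2.
Since 1 solves the homogeneous equation (r = 0 is a root of multiplicity 1), multiply the trial by t. Try y_p = A*t. Substituting into the equation and dividing by 1 gives A = -1, so y_p = -t.
General solution: y = C2 - t + C1*exp(-t).
Apply the initial conditions: y(0) = C1 + C2 = -5 and y'(0) = -1 - C1 = 1. Solving gives C1 = -2, C2 = -3.

y = -3 - t - 2*exp(-t)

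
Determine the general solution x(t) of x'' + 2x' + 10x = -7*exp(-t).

Characteristic equation r² + 2r + 10 = 0 has discriminant (2)² - 4·(10) = -36 < 0, so r = -1 ± 3i.
Hence x_h = C1*cos(3*t)*exp(-t) + C2*exp(-t)*sin(3*t).
Try x_p = A*exp(-t). Substituting into the equation and dividing by exp(-t) gives A = -7/9, so x_p = -7*exp(-t)/9.

x = -7*exp(-t)/9 + C1*cos(3*t)*exp(-t) + C2*exp(-t)*sin(3*t)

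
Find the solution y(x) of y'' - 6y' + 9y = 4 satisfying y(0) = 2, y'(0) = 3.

Characteristic equation r² - 6r + 9 = 0 has discriminant (-6)² - 4·(9) = 0, so r = 3 is a repeated root.
Hence y_h = (C1 + C2*x)*exp(3*x).
For the particular solution try y_p = A0. Substituting and matching coefficients of each power of x gives A0 = 4/9, so y_p = 4/9.
General solution: y = 4/9 + C1*exp(3*x) + C2*x*exp(3*x).
Apply the initial conditions: y(0) = 4/9 + C1 = 2 and y'(0) = C2 + 3*C1 = 3. Solving gives C1 = 14/9, C2 = -5/3.

y = 4/9 + 14*exp(3*x)/9 - 5*x*exp(3*x)/3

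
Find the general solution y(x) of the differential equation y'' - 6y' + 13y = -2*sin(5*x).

y = -5*cos(5*x)/87 + 2*sin(5*x)/87 + C1*cos(2*x)*exp(3*x) + C2*exp(3*x)*sin(2*x)

Characteristic equation r² - 6r + 13 = 0 has discriminant (-6)² - 4·(13) = -16 < 0, so r = 3 ± 2i.
Hence y_h = C1*cos(2*x)*exp(3*x) + C2*exp(3*x)*sin(2*x).
Try y_p = A*cos(5*x) + B*sin(5*x). Substituting and equating the coefficients of cos(5x) and sin(5x) gives A = -5/87, B = 2/87, so y_p = -5*cos(5*x)/87 + 2*sin(5*x)/87.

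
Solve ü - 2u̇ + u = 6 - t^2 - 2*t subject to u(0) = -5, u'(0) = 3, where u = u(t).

u = -4 - t**2 - exp(t) - 6*t + 10*t*exp(t)

Characteristic equation r² - 2r + 1 = 0 has discriminant (-2)² - 4·(1) = 0, so r = 1 is a repeated root.
Hence u_h = (C1 + C2*t)*exp(t).
For the particular solution try u_p = A0 + A1*t + A2*t^2. Substituting and matching coefficients of each power of t gives A0 = -4, A1 = -6, A2 = -1, so u_p = -4 - t^2 - 6*t.
General solution: u = -4 - t^2 - 6*t + C1*exp(t) + C2*t*exp(t).
Apply the initial conditions: u(0) = -4 + C1 = -5 and u'(0) = -6 + C1 + C2 = 3. Solving gives C1 = -1, C2 = 10.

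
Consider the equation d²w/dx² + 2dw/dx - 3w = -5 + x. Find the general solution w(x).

Characteristic equation r² + 2r - 3 = 0 factors as (r - 1)(r + 3) = 0, so r = 1, -3.
Hence w_h = C1*exp(x) + C2*exp(-3*x).
For the particular solution try w_p = A0 + A1*x. Substituting and matching coefficients of each power of x gives A0 = 13/9, A1 = -1/3, so w_p = 13/9 - x/3.

w = 13/9 - x/3 + C1*exp(x) + C2*exp(-3*x)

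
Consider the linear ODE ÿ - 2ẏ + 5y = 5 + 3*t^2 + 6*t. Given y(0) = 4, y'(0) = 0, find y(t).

Characteristic equation r² - 2r + 5 = 0 has discriminant (-2)² - 4·(5) = -16 < 0, so r = 1 ± 2i.
Hence y_h = C1*cos(2*t)*exp(t) + C2*exp(t)*sin(2*t).
For the particular solution try y_p = A0 + A1*t + A2*t^2. Substituting and matching coefficients of each power of t gives A0 = 179/125, A1 = 42/25, A2 = 3/5, so y_p = 179/125 + 3*t^2/5 + 42*t/25.
General solution: y = 179/125 + 3*t^2/5 + 42*t/25 + C1*cos(2*t)*exp(t) + C2*exp(t)*sin(2*t).
Apply the initial conditions: y(0) = 179/125 + C1 = 4 and y'(0) = 42/25 + C1 + 2*C2 = 0. Solving gives C1 = 321/125, C2 = -531/250.

y = 179/125 + 3*t**2/5 + 42*t/25 - 531*exp(t)*sin(2*t)/250 + 321*cos(2*t)*exp(t)/125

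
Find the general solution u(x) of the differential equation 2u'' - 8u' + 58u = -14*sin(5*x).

Divide through by 2: u'' - 4u' + 29u = -7*sin(5*x).
Characteristic equation r² - 4r + 29 = 0 has discriminant (-4)² - 4·(29) = -100 < 0, so r = 2 ± 5i.
Hence u_h = C1*cos(5*x)*exp(2*x) + C2*exp(2*x)*sin(5*x).
Try u_p = A*cos(5*x) + B*sin(5*x). Substituting and equating the coefficients of cos(5x) and sin(5x) gives A = -35/104, B = -7/104, so u_p = -35*cos(5*x)/104 - 7*sin(5*x)/104.

u = -35*cos(5*x)/104 - 7*sin(5*x)/104 + C1*cos(5*x)*exp(2*x) + C2*exp(2*x)*sin(5*x)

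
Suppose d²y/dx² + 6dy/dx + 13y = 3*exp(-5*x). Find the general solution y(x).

y = 3*exp(-5*x)/8 + C1*cos(2*x)*exp(-3*x) + C2*exp(-3*x)*sin(2*x)

Characteristic equation r² + 6r + 13 = 0 has discriminant (6)² - 4·(13) = -16 < 0, so r = -3 ± 2i.
Hence y_h = C1*cos(2*x)*exp(-3*x) + C2*exp(-3*x)*sin(2*x).
Try y_p = A*exp(-5*x). Substituting into the equation and dividing by exp(-5*x) gives A = 3/8, so y_p = 3*exp(-5*x)/8.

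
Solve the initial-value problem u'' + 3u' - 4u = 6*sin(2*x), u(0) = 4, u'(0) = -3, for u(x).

Characteristic equation r² + 3r - 4 = 0 factors as (r + 4)(r - 1) = 0, so r = -4, 1.
Hence u_h = C1*exp(-4*x) + C2*exp(x).
Try u_p = A*cos(2*x) + B*sin(2*x). Substituting and equating the coefficients of cos(2x) and sin(2x) gives A = -9/25, B = -12/25, so u_p = -12*sin(2*x)/25 - 9*cos(2*x)/25.
General solution: u = -12*sin(2*x)/25 - 9*cos(2*x)/25 + C1*exp(-4*x) + C2*exp(x).
Apply the initial conditions: u(0) = -9/25 + C1 + C2 = 4 and u'(0) = -24/25 + C2 - 4*C1 = -3. Solving gives C1 = 32/25, C2 = 77/25.

u = -12*sin(2*x)/25 - 9*cos(2*x)/25 + 32*exp(-4*x)/25 + 77*exp(x)/25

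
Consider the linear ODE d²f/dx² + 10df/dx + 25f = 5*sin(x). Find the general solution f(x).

f = -25*cos(x)/338 + 30*sin(x)/169 + C1*exp(-5*x) + C2*x*exp(-5*x)

Characteristic equation r² + 10r + 25 = 0 has discriminant (10)² - 4·(25) = 0, so r = -5 is a repeated root.
Hence f_h = (C1 + C2*x)*exp(-5*x).
Try f_p = A*cos(x) + B*sin(x). Substituting and equating the coefficients of cos(x) and sin(x) gives A = -25/338, B = 30/169, so f_p = -25*cos(x)/338 + 30*sin(x)/169.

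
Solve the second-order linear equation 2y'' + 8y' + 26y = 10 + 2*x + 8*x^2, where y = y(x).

y = 817/2197 - 19*x/169 + 4*x**2/13 + C1*cos(3*x)*exp(-2*x) + C2*exp(-2*x)*sin(3*x)

Divide through by 2: y'' + 4y' + 13y = 5 + x + 4*x^2.
Characteristic equation r² + 4r + 13 = 0 has discriminant (4)² - 4·(13) = -36 < 0, so r = -2 ± 3i.
Hence y_h = C1*cos(3*x)*exp(-2*x) + C2*exp(-2*x)*sin(3*x).
For the particular solution try y_p = A0 + A1*x + A2*x^2. Substituting and matching coefficients of each power of x gives A0 = 817/2197, A1 = -19/169, A2 = 4/13, so y_p = 817/2197 - 19*x/169 + 4*x^2/13.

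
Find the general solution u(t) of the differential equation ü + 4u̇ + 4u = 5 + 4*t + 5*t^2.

u = 17/8 - 3*t/2 + 5*t**2/4 + C1*exp(-2*t) + C2*t*exp(-2*t)

Characteristic equation r² + 4r + 4 = 0 has discriminant (4)² - 4·(4) = 0, so r = -2 is a repeated root.
Hence u_h = (C1 + C2*t)*exp(-2*t).
For the particular solution try u_p = A0 + A1*t + A2*t^2. Substituting and matching coefficients of each power of t gives A0 = 17/8, A1 = -3/2, A2 = 5/4, so u_p = 17/8 - 3*t/2 + 5*t^2/4.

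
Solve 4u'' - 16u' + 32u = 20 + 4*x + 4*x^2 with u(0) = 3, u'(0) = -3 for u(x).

u = 23/32 + x/4 + x**2/8 - 125*exp(2*x)*sin(2*x)/32 + 73*cos(2*x)*exp(2*x)/32

Divide through by 4: u'' - 4u' + 8u = 5 + x + x^2.
Characteristic equation r² - 4r + 8 = 0 has discriminant (-4)² - 4·(8) = -16 < 0, so r = 2 ± 2i.
Hence u_h = C1*cos(2*x)*exp(2*x) + C2*exp(2*x)*sin(2*x).
For the particular solution try u_p = A0 + A1*x + A2*x^2. Substituting and matching coefficients of each power of x gives A0 = 23/32, A1 = 1/4, A2 = 1/8, so u_p = 23/32 + x/4 + x^2/8.
General solution: u = 23/32 + x/4 + x^2/8 + C1*cos(2*x)*exp(2*x) + C2*exp(2*x)*sin(2*x).
Apply the initial conditions: u(0) = 23/32 + C1 = 3 and u'(0) = 1/4 + 2*C1 + 2*C2 = -3. Solving gives C1 = 73/32, C2 = -125/32.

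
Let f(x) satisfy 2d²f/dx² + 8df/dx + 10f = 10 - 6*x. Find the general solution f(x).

f = 37/25 - 3*x/5 + C1*cos(x)*exp(-2*x) + C2*exp(-2*x)*sin(x)

Divide through by 2: f'' + 4f' + 5f = 5 - 3*x.
Characteristic equation r² + 4r + 5 = 0 has discriminant (4)² - 4·(5) = -4 < 0, so r = -2 ± i.
Hence f_h = C1*cos(x)*exp(-2*x) + C2*exp(-2*x)*sin(x).
For the particular solution try f_p = A0 + A1*x. Substituting and matching coefficients of each power of x gives A0 = 37/25, A1 = -3/5, so f_p = 37/25 - 3*x/5.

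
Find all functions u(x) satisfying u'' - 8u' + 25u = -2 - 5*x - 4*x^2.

Characteristic equation r² - 8r + 25 = 0 has discriminant (-8)² - 4·(25) = -36 < 0, so r = 4 ± 3i.
Hence u_h = C1*cos(3*x)*exp(4*x) + C2*exp(4*x)*sin(3*x).
For the particular solution try u_p = A0 + A1*x + A2*x^2. Substituting and matching coefficients of each power of x gives A0 = -2562/15625, A1 = -189/625, A2 = -4/25, so u_p = -2562/15625 - 189*x/625 - 4*x^2/25.

u = -2562/15625 - 189*x/625 - 4*x**2/25 + C1*cos(3*x)*exp(4*x) + C2*exp(4*x)*sin(3*x)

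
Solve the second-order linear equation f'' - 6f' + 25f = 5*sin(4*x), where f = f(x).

Characteristic equation r² - 6r + 25 = 0 has discriminant (-6)² - 4·(25) = -64 < 0, so r = 3 ± 4i.
Hence f_h = C1*cos(4*x)*exp(3*x) + C2*exp(3*x)*sin(4*x).
Try f_p = A*cos(4*x) + B*sin(4*x). Substituting and equating the coefficients of cos(4x) and sin(4x) gives A = 40/219, B = 5/73, so f_p = 5*sin(4*x)/73 + 40*cos(4*x)/219.

f = 5*sin(4*x)/73 + 40*cos(4*x)/219 + C1*cos(4*x)*exp(3*x) + C2*exp(3*x)*sin(4*x)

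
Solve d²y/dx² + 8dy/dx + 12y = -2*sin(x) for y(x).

Characteristic equation r² + 8r + 12 = 0 factors as (r + 6)(r + 2) = 0, so r = -6, -2.
Hence y_h = C1*exp(-6*x) + C2*exp(-2*x).
Try y_p = A*cos(x) + B*sin(x). Substituting and equating the coefficients of cos(x) and sin(x) gives A = 16/185, B = -22/185, so y_p = -22*sin(x)/185 + 16*cos(x)/185.

y = -22*sin(x)/185 + 16*cos(x)/185 + C1*exp(-6*x) + C2*exp(-2*x)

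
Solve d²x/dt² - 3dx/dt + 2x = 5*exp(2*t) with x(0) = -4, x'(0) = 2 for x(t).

Characteristic equation r² - 3r + 2 = 0 factors as (r - 2)(r - 1) = 0, so r = 2, 1.
Hence x_h = C1*exp(2*t) + C2*exp(t).
Since exp(2*t) solves the homogeneous equation (r = 2 is a root of multiplicity 1), multiply the trial by t. Try x_p = A*t*exp(2*t). Substituting into the equation and dividing by exp(2*t) gives A = 5, so x_p = 5*t*exp(2*t).
General solution: x = C1*exp(2*t) + C2*exp(t) + 5*t*exp(2*t).
Apply the initial conditions: x(0) = C1 + C2 = -4 and x'(0) = 5 + C2 + 2*C1 = 2. Solving gives C1 = 1, C2 = -5.

x = -5*exp(t) + 5*t*exp(2*t) + exp(2*t)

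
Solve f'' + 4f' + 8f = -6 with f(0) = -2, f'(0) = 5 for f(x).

f = -3/4 - 5*cos(2*x)*exp(-2*x)/4 + 5*exp(-2*x)*sin(2*x)/4

Characteristic equation r² + 4r + 8 = 0 has discriminant (4)² - 4·(8) = -16 < 0, so r = -2 ± 2i.
Hence f_h = C1*cos(2*x)*exp(-2*x) + C2*exp(-2*x)*sin(2*x).
For the particular solution try f_p = A0. Substituting and matching coefficients of each power of x gives A0 = -3/4, so f_p = -3/4.
General solution: f = -3/4 + C1*cos(2*x)*exp(-2*x) + C2*exp(-2*x)*sin(2*x).
Apply the initial conditions: f(0) = -3/4 + C1 = -2 and f'(0) = -2*C1 + 2*C2 = 5. Solving gives C1 = -5/4, C2 = 5/4.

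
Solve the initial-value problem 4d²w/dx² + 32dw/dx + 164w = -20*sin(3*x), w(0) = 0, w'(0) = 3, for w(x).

Divide through by 4: w'' + 8w' + 41w = -5*sin(3*x).
Characteristic equation r² + 8r + 41 = 0 has discriminant (8)² - 4·(41) = -100 < 0, so r = -4 ± 5i.
Hence w_h = C1*cos(5*x)*exp(-4*x) + C2*exp(-4*x)*sin(5*x).
Try w_p = A*cos(3*x) + B*sin(3*x). Substituting and equating the coefficients of cos(3x) and sin(3x) gives A = 3/40, B = -1/10, so w_p = -sin(3*x)/10 + 3*cos(3*x)/40.
General solution: w = -sin(3*x)/10 + 3*cos(3*x)/40 + C1*cos(5*x)*exp(-4*x) + C2*exp(-4*x)*sin(5*x).
Apply the initial conditions: w(0) = 3/40 + C1 = 0 and w'(0) = -3/10 - 4*C1 + 5*C2 = 3. Solving gives C1 = -3/40, C2 = 3/5.

w = -sin(3*x)/10 + 3*cos(3*x)/40 - 3*cos(5*x)*exp(-4*x)/40 + 3*exp(-4*x)*sin(5*x)/5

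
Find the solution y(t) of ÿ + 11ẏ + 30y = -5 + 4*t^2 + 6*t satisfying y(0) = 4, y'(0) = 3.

Characteristic equation r² + 11r + 30 = 0 factors as (r + 6)(r + 5) = 0, so r = -6, -5.
Hence y_h = C1*exp(-6*t) + C2*exp(-5*t).
For the particular solution try y_p = A0 + A1*t + A2*t^2. Substituting and matching coefficients of each power of t gives A0 = -719/3375, A1 = 23/225, A2 = 2/15, so y_p = -719/3375 + 2*t^2/15 + 23*t/225.
General solution: y = -719/3375 + 2*t^2/15 + 23*t/225 + C1*exp(-6*t) + C2*exp(-5*t).
Apply the initial conditions: y(0) = -719/3375 + C1 + C2 = 4 and y'(0) = 23/225 - 6*C1 - 5*C2 = 3. Solving gives C1 = -647/27, C2 = 3522/125.

y = -719/3375 - 647*exp(-6*t)/27 + 2*t**2/15 + 23*t/225 + 3522*exp(-5*t)/125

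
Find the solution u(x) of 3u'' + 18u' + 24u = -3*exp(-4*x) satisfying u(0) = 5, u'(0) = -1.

u = -17*exp(-4*x)/4 + 37*exp(-2*x)/4 + x*exp(-4*x)/2

Divide through by 3: u'' + 6u' + 8u = -exp(-4*x).
Characteristic equation r² + 6r + 8 = 0 factors as (r + 2)(r + 4) = 0, so r = -2, -4.
Hence u_h = C1*exp(-2*x) + C2*exp(-4*x).
Since exp(-4*x) solves the homogeneous equation (r = -4 is a root of multiplicity 1), multiply the trial by x. Try u_p = A*x*exp(-4*x). Substituting into the equation and dividing by exp(-4*x) gives A = 1/2, so u_p = x*exp(-4*x)/2.
General solution: u = C1*exp(-2*x) + C2*exp(-4*x) + x*exp(-4*x)/2.
Apply the initial conditions: u(0) = C1 + C2 = 5 and u'(0) = 1/2 - 4*C2 - 2*C1 = -1. Solving gives C1 = 37/4, C2 = -17/4.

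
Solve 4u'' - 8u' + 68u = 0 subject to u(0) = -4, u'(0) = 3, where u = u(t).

u = -4*cos(4*t)*exp(t) + 7*exp(t)*sin(4*t)/4

Divide through by 4: u'' - 2u' + 17u = 0.
Characteristic equation r² - 2r + 17 = 0 has discriminant (-2)² - 4·(17) = -64 < 0, so r = 1 ± 4i.
Hence u_h = C1*cos(4*t)*exp(t) + C2*exp(t)*sin(4*t).
Apply the initial conditions: u(0) = C1 = -4 and u'(0) = C1 + 4*C2 = 3. Solving gives C1 = -4, C2 = 7/4.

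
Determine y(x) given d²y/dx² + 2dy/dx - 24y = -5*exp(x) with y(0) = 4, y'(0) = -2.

y = 5*exp(x)/21 + 61*exp(4*x)/30 + 121*exp(-6*x)/70

Characteristic equation r² + 2r - 24 = 0 factors as (r - 4)(r + 6) = 0, so r = 4, -6.
Hence y_h = C1*exp(4*x) + C2*exp(-6*x).
Try y_p = A*exp(x). Substituting into the equation and dividing by exp(x) gives A = 5/21, so y_p = 5*exp(x)/21.
General solution: y = 5*exp(x)/21 + C1*exp(4*x) + C2*exp(-6*x).
Apply the initial conditions: y(0) = 5/21 + C1 + C2 = 4 and y'(0) = 5/21 - 6*C2 + 4*C1 = -2. Solving gives C1 = 61/30, C2 = 121/70.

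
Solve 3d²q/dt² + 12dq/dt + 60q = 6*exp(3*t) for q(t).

Divide through by 3: q'' + 4q' + 20q = 2*exp(3*t).
Characteristic equation r² + 4r + 20 = 0 has discriminant (4)² - 4·(20) = -64 < 0, so r = -2 ± 4i.
Hence q_h = C1*cos(4*t)*exp(-2*t) + C2*exp(-2*t)*sin(4*t).
Try q_p = A*exp(3*t). Substituting into the equation and dividing by exp(3*t) gives A = 2/41, so q_p = 2*exp(3*t)/41.

q = 2*exp(3*t)/41 + C1*cos(4*t)*exp(-2*t) + C2*exp(-2*t)*sin(4*t)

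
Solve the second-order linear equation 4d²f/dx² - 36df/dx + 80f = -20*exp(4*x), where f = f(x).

Divide through by 4: f'' - 9f' + 20f = -5*exp(4*x).
Characteristic equation r² - 9r + 20 = 0 factors as (r - 4)(r - 5) = 0, so r = 4, 5.
Hence f_h = C1*exp(4*x) + C2*exp(5*x).
Since exp(4*x) solves the homogeneous equation (r = 4 is a root of multiplicity 1), multiply the trial by x. Try f_p = A*x*exp(4*x). Substituting into the equation and dividing by exp(4*x) gives A = 5, so f_p = 5*x*exp(4*x).

f = C1*exp(4*x) + C2*exp(5*x) + 5*x*exp(4*x)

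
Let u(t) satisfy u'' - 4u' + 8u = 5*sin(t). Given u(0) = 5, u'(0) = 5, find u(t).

Characteristic equation r² - 4r + 8 = 0 has discriminant (-4)² - 4·(8) = -16 < 0, so r = 2 ± 2i.
Hence u_h = C1*cos(2*t)*exp(2*t) + C2*exp(2*t)*sin(2*t).
Try u_p = A*cos(t) + B*sin(t). Substituting and equating the coefficients of cos(t) and sin(t) gives A = 4/13, B = 7/13, so u_p = 4*cos(t)/13 + 7*sin(t)/13.
General solution: u = 4*cos(t)/13 + 7*sin(t)/13 + C1*cos(2*t)*exp(2*t) + C2*exp(2*t)*sin(2*t).
Apply the initial conditions: u(0) = 4/13 + C1 = 5 and u'(0) = 7/13 + 2*C1 + 2*C2 = 5. Solving gives C1 = 61/13, C2 = -32/13.

u = 4*cos(t)/13 + 7*sin(t)/13 - 32*exp(2*t)*sin(2*t)/13 + 61*cos(2*t)*exp(2*t)/13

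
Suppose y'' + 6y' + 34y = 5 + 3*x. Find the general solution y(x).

y = 38/289 + 3*x/34 + C1*cos(5*x)*exp(-3*x) + C2*exp(-3*x)*sin(5*x)

Characteristic equation r² + 6r + 34 = 0 has discriminant (6)² - 4·(34) = -100 < 0, so r = -3 ± 5i.
Hence y_h = C1*cos(5*x)*exp(-3*x) + C2*exp(-3*x)*sin(5*x).
For the particular solution try y_p = A0 + A1*x. Substituting and matching coefficients of each power of x gives A0 = 38/289, A1 = 3/34, so y_p = 38/289 + 3*x/34.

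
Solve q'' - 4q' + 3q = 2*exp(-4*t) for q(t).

q = 2*exp(-4*t)/35 + C1*exp(t) + C2*exp(3*t)

Characteristic equation r² - 4r + 3 = 0 factors as (r - 1)(r - 3) = 0, so r = 1, 3.
Hence q_h = C1*exp(t) + C2*exp(3*t).
Try q_p = A*exp(-4*t). Substituting into the equation and dividing by exp(-4*t) gives A = 2/35, so q_p = 2*exp(-4*t)/35.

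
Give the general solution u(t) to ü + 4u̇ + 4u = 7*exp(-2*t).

u = C1*exp(-2*t) + 7*t**2*exp(-2*t)/2 + C2*t*exp(-2*t)

Characteristic equation r² + 4r + 4 = 0 has discriminant (4)² - 4·(4) = 0, so r = -2 is a repeated root.
Hence u_h = (C1 + C2*t)*exp(-2*t).
Since exp(-2*t) solves the homogeneous equation (r = -2 is a root of multiplicity 2), multiply the trial by t^2. Try u_p = A*t^2*exp(-2*t). Substituting into the equation and dividing by exp(-2*t) gives A = 7/2, so u_p = 7*t^2*exp(-2*t)/2.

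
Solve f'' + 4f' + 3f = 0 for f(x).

Characteristic equation r² + 4r + 3 = 0 factors as (r + 1)(r + 3) = 0, so r = -1, -3.
Hence f_h = C1*exp(-x) + C2*exp(-3*x).

f = C1*exp(-x) + C2*exp(-3*x)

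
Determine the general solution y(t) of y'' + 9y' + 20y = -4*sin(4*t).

Characteristic equation r² + 9r + 20 = 0 factors as (r + 5)(r + 4) = 0, so r = -5, -4.
Hence y_h = C1*exp(-5*t) + C2*exp(-4*t).
Try y_p = A*cos(4*t) + B*sin(4*t). Substituting and equating the coefficients of cos(4t) and sin(4t) gives A = 9/82, B = -1/82, so y_p = -sin(4*t)/82 + 9*cos(4*t)/82.

y = -sin(4*t)/82 + 9*cos(4*t)/82 + C1*exp(-5*t) + C2*exp(-4*t)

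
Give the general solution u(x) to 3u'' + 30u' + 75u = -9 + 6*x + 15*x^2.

Divide through by 3: u'' + 10u' + 25u = -3 + 2*x + 5*x^2.
Characteristic equation r² + 10r + 25 = 0 has discriminant (10)² - 4·(25) = 0, so r = -5 is a repeated root.
Hence u_h = (C1 + C2*x)*exp(-5*x).
For the particular solution try u_p = A0 + A1*x + A2*x^2. Substituting and matching coefficients of each power of x gives A0 = -13/125, A1 = -2/25, A2 = 1/5, so u_p = -13/125 - 2*x/25 + x^2/5.

u = -13/125 - 2*x/25 + x**2/5 + C1*exp(-5*x) + C2*x*exp(-5*x)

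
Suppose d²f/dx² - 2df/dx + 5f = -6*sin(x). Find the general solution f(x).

f = -6*sin(x)/5 - 3*cos(x)/5 + C1*cos(2*x)*exp(x) + C2*exp(x)*sin(2*x)

Characteristic equation r² - 2r + 5 = 0 has discriminant (-2)² - 4·(5) = -16 < 0, so r = 1 ± 2i.
Hence f_h = C1*cos(2*x)*exp(x) + C2*exp(x)*sin(2*x).
Try f_p = A*cos(x) + B*sin(x). Substituting and equating the coefficients of cos(x) and sin(x) gives A = -3/5, B = -6/5, so f_p = -6*sin(x)/5 - 3*cos(x)/5.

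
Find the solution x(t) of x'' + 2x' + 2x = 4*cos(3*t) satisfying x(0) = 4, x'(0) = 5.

x = -28*cos(3*t)/85 + 24*sin(3*t)/85 + 368*cos(t)*exp(-t)/85 + 721*exp(-t)*sin(t)/85

Characteristic equation r² + 2r + 2 = 0 has discriminant (2)² - 4·(2) = -4 < 0, so r = -1 ± i.
Hence x_h = C1*cos(t)*exp(-t) + C2*exp(-t)*sin(t).
Try x_p = A*cos(3*t) + B*sin(3*t). Substituting and equating the coefficients of cos(3t) and sin(3t) gives A = -28/85, B = 24/85, so x_p = -28*cos(3*t)/85 + 24*sin(3*t)/85.
General solution: x = -28*cos(3*t)/85 + 24*sin(3*t)/85 + C1*cos(t)*exp(-t) + C2*exp(-t)*sin(t).
Apply the initial conditions: x(0) = -28/85 + C1 = 4 and x'(0) = 72/85 + C2 - C1 = 5. Solving gives C1 = 368/85, C2 = 721/85.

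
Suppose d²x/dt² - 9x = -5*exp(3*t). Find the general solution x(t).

Characteristic equation r² - 9 = 0 factors as (r - 3)(r + 3) = 0, so r = 3, -3.
Hence x_h = C1*exp(3*t) + C2*exp(-3*t).
Since exp(3*t) solves the homogeneous equation (r = 3 is a root of multiplicity 1), multiply the trial by t. Try x_p = A*t*exp(3*t). Substituting into the equation and dividing by exp(3*t) gives A = -5/6, so x_p = -5*t*exp(3*t)/6.

x = C1*exp(3*t) + C2*exp(-3*t) - 5*t*exp(3*t)/6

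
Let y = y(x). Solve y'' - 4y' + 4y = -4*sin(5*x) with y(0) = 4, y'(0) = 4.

y = -80*cos(5*x)/841 + 84*sin(5*x)/841 + 3444*exp(2*x)/841 - 136*x*exp(2*x)/29

Characteristic equation r² - 4r + 4 = 0 has discriminant (-4)² - 4·(4) = 0, so r = 2 is a repeated root.
Hence y_h = (C1 + C2*x)*exp(2*x).
Try y_p = A*cos(5*x) + B*sin(5*x). Substituting and equating the coefficients of cos(5x) and sin(5x) gives A = -80/841, B = 84/841, so y_p = -80*cos(5*x)/841 + 84*sin(5*x)/841.
General solution: y = -80*cos(5*x)/841 + 84*sin(5*x)/841 + C1*exp(2*x) + C2*x*exp(2*x).
Apply the initial conditions: y(0) = -80/841 + C1 = 4 and y'(0) = 420/841 + C2 + 2*C1 = 4. Solving gives C1 = 3444/841, C2 = -136/29.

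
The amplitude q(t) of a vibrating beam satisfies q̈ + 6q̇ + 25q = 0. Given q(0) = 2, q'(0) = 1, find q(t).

q = 2*cos(4*t)*exp(-3*t) + 7*exp(-3*t)*sin(4*t)/4

Characteristic equation r² + 6r + 25 = 0 has discriminant (6)² - 4·(25) = -64 < 0, so r = -3 ± 4i.
Hence q_h = C1*cos(4*t)*exp(-3*t) + C2*exp(-3*t)*sin(4*t).
Apply the initial conditions: q(0) = C1 = 2 and q'(0) = -3*C1 + 4*C2 = 1. Solving gives C1 = 2, C2 = 7/4.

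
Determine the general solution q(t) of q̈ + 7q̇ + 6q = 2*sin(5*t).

q = -35*cos(5*t)/793 - 19*sin(5*t)/793 + C1*exp(-6*t) + C2*exp(-t)

Characteristic equation r² + 7r + 6 = 0 factors as (r + 6)(r + 1) = 0, so r = -6, -1.
Hence q_h = C1*exp(-6*t) + C2*exp(-t).
Try q_p = A*cos(5*t) + B*sin(5*t). Substituting and equating the coefficients of cos(5t) and sin(5t) gives A = -35/793, B = -19/793, so q_p = -35*cos(5*t)/793 - 19*sin(5*t)/793.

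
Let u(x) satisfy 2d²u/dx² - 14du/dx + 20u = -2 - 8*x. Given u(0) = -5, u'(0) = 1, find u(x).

Divide through by 2: u'' - 7u' + 10u = -1 - 4*x.
Characteristic equation r² - 7r + 10 = 0 factors as (r - 5)(r - 2) = 0, so r = 5, 2.
Hence u_h = C1*exp(5*x) + C2*exp(2*x).
For the particular solution try u_p = A0 + A1*x. Substituting and matching coefficients of each power of x gives A0 = -19/50, A1 = -2/5, so u_p = -19/50 - 2*x/5.
General solution: u = -19/50 - 2*x/5 + C1*exp(5*x) + C2*exp(2*x).
Apply the initial conditions: u(0) = -19/50 + C1 + C2 = -5 and u'(0) = -2/5 + 2*C2 + 5*C1 = 1. Solving gives C1 = 266/75, C2 = -49/6.

u = -19/50 - 49*exp(2*x)/6 - 2*x/5 + 266*exp(5*x)/75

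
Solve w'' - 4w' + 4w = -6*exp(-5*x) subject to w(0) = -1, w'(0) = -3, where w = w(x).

Characteristic equation r² - 4r + 4 = 0 has discriminant (-4)² - 4·(4) = 0, so r = 2 is a repeated root.
Hence w_h = (C1 + C2*x)*exp(2*x).
Try w_p = A*exp(-5*x). Substituting into the equation and dividing by exp(-5*x) gives A = -6/49, so w_p = -6*exp(-5*x)/49.
General solution: w = -6*exp(-5*x)/49 + C1*exp(2*x) + C2*x*exp(2*x).
Apply the initial conditions: w(0) = -6/49 + C1 = -1 and w'(0) = 30/49 + C2 + 2*C1 = -3. Solving gives C1 = -43/49, C2 = -13/7.

w = -43*exp(2*x)/49 - 6*exp(-5*x)/49 - 13*x*exp(2*x)/7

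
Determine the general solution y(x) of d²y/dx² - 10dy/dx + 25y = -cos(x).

Characteristic equation r² - 10r + 25 = 0 has discriminant (-10)² - 4·(25) = 0, so r = 5 is a repeated root.
Hence y_h = (C1 + C2*x)*exp(5*x).
Try y_p = A*cos(x) + B*sin(x). Substituting and equating the coefficients of cos(x) and sin(x) gives A = -6/169, B = 5/338, so y_p = -6*cos(x)/169 + 5*sin(x)/338.

y = -6*cos(x)/169 + 5*sin(x)/338 + C1*exp(5*x) + C2*x*exp(5*x)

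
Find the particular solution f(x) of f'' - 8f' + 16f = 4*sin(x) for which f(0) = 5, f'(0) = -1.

Characteristic equation r² - 8r + 16 = 0 has discriminant (-8)² - 4·(16) = 0, so r = 4 is a repeated root.
Hence f_h = (C1 + C2*x)*exp(4*x).
Try f_p = A*cos(x) + B*sin(x). Substituting and equating the coefficients of cos(x) and sin(x) gives A = 32/289, B = 60/289, so f_p = 32*cos(x)/289 + 60*sin(x)/289.
General solution: f = 32*cos(x)/289 + 60*sin(x)/289 + C1*exp(4*x) + C2*x*exp(4*x).
Apply the initial conditions: f(0) = 32/289 + C1 = 5 and f'(0) = 60/289 + C2 + 4*C1 = -1. Solving gives C1 = 1413/289, C2 = -353/17.

f = 32*cos(x)/289 + 60*sin(x)/289 + 1413*exp(4*x)/289 - 353*x*exp(4*x)/17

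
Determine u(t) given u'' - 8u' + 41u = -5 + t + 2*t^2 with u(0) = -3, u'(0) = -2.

u = -7985/68921 + 2*t**2/41 + 73*t/1681 - 198778*cos(5*t)*exp(4*t)/68921 + 654277*exp(4*t)*sin(5*t)/344605

Characteristic equation r² - 8r + 41 = 0 has discriminant (-8)² - 4·(41) = -100 < 0, so r = 4 ± 5i.
Hence u_h = C1*cos(5*t)*exp(4*t) + C2*exp(4*t)*sin(5*t).
For the particular solution try u_p = A0 + A1*t + A2*t^2. Substituting and matching coefficients of each power of t gives A0 = -7985/68921, A1 = 73/1681, A2 = 2/41, so u_p = -7985/68921 + 2*t^2/41 + 73*t/1681.
General solution: u = -7985/68921 + 2*t^2/41 + 73*t/1681 + C1*cos(5*t)*exp(4*t) + C2*exp(4*t)*sin(5*t).
Apply the initial conditions: u(0) = -7985/68921 + C1 = -3 and u'(0) = 73/1681 + 4*C1 + 5*C2 = -2. Solving gives C1 = -198778/68921, C2 = 654277/344605.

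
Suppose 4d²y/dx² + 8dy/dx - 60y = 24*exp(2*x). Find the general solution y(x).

Divide through by 4: y'' + 2y' - 15y = 6*exp(2*x).
Characteristic equation r² + 2r - 15 = 0 factors as (r - 3)(r + 5) = 0, so r = 3, -5.
Hence y_h = C1*exp(3*x) + C2*exp(-5*x).
Try y_p = A*exp(2*x). Substituting into the equation and dividing by exp(2*x) gives A = -6/7, so y_p = -6*exp(2*x)/7.

y = -6*exp(2*x)/7 + C1*exp(3*x) + C2*exp(-5*x)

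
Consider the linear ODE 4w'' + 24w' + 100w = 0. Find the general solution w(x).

w = C1*cos(4*x)*exp(-3*x) + C2*exp(-3*x)*sin(4*x)

Divide through by 4: w'' + 6w' + 25w = 0.
Characteristic equation r² + 6r + 25 = 0 has discriminant (6)² - 4·(25) = -64 < 0, so r = -3 ± 4i.
Hence w_h = C1*cos(4*x)*exp(-3*x) + C2*exp(-3*x)*sin(4*x).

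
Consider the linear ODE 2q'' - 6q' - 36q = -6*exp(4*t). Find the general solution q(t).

q = 3*exp(4*t)/14 + C1*exp(-3*t) + C2*exp(6*t)

Divide through by 2: q'' - 3q' - 18q = -3*exp(4*t).
Characteristic equation r² - 3r - 18 = 0 factors as (r + 3)(r - 6) = 0, so r = -3, 6.
Hence q_h = C1*exp(-3*t) + C2*exp(6*t).
Try q_p = A*exp(4*t). Substituting into the equation and dividing by exp(4*t) gives A = 3/14, so q_p = 3*exp(4*t)/14.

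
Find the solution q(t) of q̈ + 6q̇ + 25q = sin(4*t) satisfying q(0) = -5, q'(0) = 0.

Characteristic equation r² + 6r + 25 = 0 has discriminant (6)² - 4·(25) = -64 < 0, so r = -3 ± 4i.
Hence q_h = C1*cos(4*t)*exp(-3*t) + C2*exp(-3*t)*sin(4*t).
Try q_p = A*cos(4*t) + B*sin(4*t). Substituting and equating the coefficients of cos(4t) and sin(4t) gives A = -8/219, B = 1/73, so q_p = -8*cos(4*t)/219 + sin(4*t)/73.
General solution: q = -8*cos(4*t)/219 + sin(4*t)/73 + C1*cos(4*t)*exp(-3*t) + C2*exp(-3*t)*sin(4*t).
Apply the initial conditions: q(0) = -8/219 + C1 = -5 and q'(0) = 4/73 - 3*C1 + 4*C2 = 0. Solving gives C1 = -1087/219, C2 = -1091/292.

q = -8*cos(4*t)/219 + sin(4*t)/73 - 1091*exp(-3*t)*sin(4*t)/292 - 1087*cos(4*t)*exp(-3*t)/219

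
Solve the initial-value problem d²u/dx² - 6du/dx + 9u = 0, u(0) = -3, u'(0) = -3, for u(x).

Characteristic equation r² - 6r + 9 = 0 has discriminant (-6)² - 4·(9) = 0, so r = 3 is a repeated root.
Hence u_h = (C1 + C2*x)*exp(3*x).
Apply the initial conditions: u(0) = C1 = -3 and u'(0) = C2 + 3*C1 = -3. Solving gives C1 = -3, C2 = 6.

u = -3*exp(3*x) + 6*x*exp(3*x)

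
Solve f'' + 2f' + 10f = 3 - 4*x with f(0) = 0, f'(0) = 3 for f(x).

Characteristic equation r² + 2r + 10 = 0 has discriminant (2)² - 4·(10) = -36 < 0, so r = -1 ± 3i.
Hence f_h = C1*cos(3*x)*exp(-x) + C2*exp(-x)*sin(3*x).
For the particular solution try f_p = A0 + A1*x. Substituting and matching coefficients of each power of x gives A0 = 19/50, A1 = -2/5, so f_p = 19/50 - 2*x/5.
General solution: f = 19/50 - 2*x/5 + C1*cos(3*x)*exp(-x) + C2*exp(-x)*sin(3*x).
Apply the initial conditions: f(0) = 19/50 + C1 = 0 and f'(0) = -2/5 - C1 + 3*C2 = 3. Solving gives C1 = -19/50, C2 = 151/150.

f = 19/50 - 2*x/5 - 19*cos(3*x)*exp(-x)/50 + 151*exp(-x)*sin(3*x)/150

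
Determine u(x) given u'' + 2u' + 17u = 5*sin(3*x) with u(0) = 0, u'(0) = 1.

Characteristic equation r² + 2r + 17 = 0 has discriminant (2)² - 4·(17) = -64 < 0, so r = -1 ± 4i.
Hence u_h = C1*cos(4*x)*exp(-x) + C2*exp(-x)*sin(4*x).
Try u_p = A*cos(3*x) + B*sin(3*x). Substituting and equating the coefficients of cos(3x) and sin(3x) gives A = -3/10, B = 2/5, so u_p = -3*cos(3*x)/10 + 2*sin(3*x)/5.
General solution: u = -3*cos(3*x)/10 + 2*sin(3*x)/5 + C1*cos(4*x)*exp(-x) + C2*exp(-x)*sin(4*x).
Apply the initial conditions: u(0) = -3/10 + C1 = 0 and u'(0) = 6/5 - C1 + 4*C2 = 1. Solving gives C1 = 3/10, C2 = 1/40.

u = -3*cos(3*x)/10 + 2*sin(3*x)/5 + exp(-x)*sin(4*x)/40 + 3*cos(4*x)*exp(-x)/10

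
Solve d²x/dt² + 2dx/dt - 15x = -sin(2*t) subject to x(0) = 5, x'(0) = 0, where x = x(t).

x = 4*cos(2*t)/377 + 19*sin(2*t)/377 + 323*exp(3*t)/104 + 437*exp(-5*t)/232

Characteristic equation r² + 2r - 15 = 0 factors as (r + 5)(r - 3) = 0, so r = -5, 3.
Hence x_h = C1*exp(-5*t) + C2*exp(3*t).
Try x_p = A*cos(2*t) + B*sin(2*t). Substituting and equating the coefficients of cos(2t) and sin(2t) gives A = 4/377, B = 19/377, so x_p = 4*cos(2*t)/377 + 19*sin(2*t)/377.
General solution: x = 4*cos(2*t)/377 + 19*sin(2*t)/377 + C1*exp(-5*t) + C2*exp(3*t).
Apply the initial conditions: x(0) = 4/377 + C1 + C2 = 5 and x'(0) = 38/377 - 5*C1 + 3*C2 = 0. Solving gives C1 = 437/232, C2 = 323/104.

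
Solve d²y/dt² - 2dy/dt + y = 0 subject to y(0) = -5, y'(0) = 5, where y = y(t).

Characteristic equation r² - 2r + 1 = 0 has discriminant (-2)² - 4·(1) = 0, so r = 1 is a repeated root.
Hence y_h = (C1 + C2*t)*exp(t).
Apply the initial conditions: y(0) = C1 = -5 and y'(0) = C1 + C2 = 5. Solving gives C1 = -5, C2 = 10.

y = -5*exp(t) + 10*t*exp(t)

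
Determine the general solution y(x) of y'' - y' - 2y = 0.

Characteristic equation r² - r - 2 = 0 factors as (r - 2)(r + 1) = 0, so r = 2, -1.
Hence y_h = C1*exp(2*x) + C2*exp(-x).

y = C1*exp(2*x) + C2*exp(-x)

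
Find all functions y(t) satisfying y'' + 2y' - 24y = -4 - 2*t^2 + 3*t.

y = 71/432 - t/9 + t**2/12 + C1*exp(4*t) + C2*exp(-6*t)

Characteristic equation r² + 2r - 24 = 0 factors as (r - 4)(r + 6) = 0, so r = 4, -6.
Hence y_h = C1*exp(4*t) + C2*exp(-6*t).
For the particular solution try y_p = A0 + A1*t + A2*t^2. Substituting and matching coefficients of each power of t gives A0 = 71/432, A1 = -1/9, A2 = 1/12, so y_p = 71/432 - t/9 + t^2/12.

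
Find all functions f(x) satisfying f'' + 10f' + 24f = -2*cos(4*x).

Characteristic equation r² + 10r + 24 = 0 factors as (r + 4)(r + 6) = 0, so r = -4, -6.
Hence f_h = C1*exp(-4*x) + C2*exp(-6*x).
Try f_p = A*cos(4*x) + B*sin(4*x). Substituting and equating the coefficients of cos(4x) and sin(4x) gives A = -1/104, B = -5/104, so f_p = -5*sin(4*x)/104 - cos(4*x)/104.

f = -5*sin(4*x)/104 - cos(4*x)/104 + C1*exp(-4*x) + C2*exp(-6*x)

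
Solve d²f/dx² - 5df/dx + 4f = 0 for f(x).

Characteristic equation r² - 5r + 4 = 0 factors as (r - 1)(r - 4) = 0, so r = 1, 4.
Hence f_h = C1*exp(x) + C2*exp(4*x).

f = C1*exp(x) + C2*exp(4*x)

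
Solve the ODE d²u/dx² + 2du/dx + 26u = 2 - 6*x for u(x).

u = 16/169 - 3*x/13 + C1*cos(5*x)*exp(-x) + C2*exp(-x)*sin(5*x)

Characteristic equation r² + 2r + 26 = 0 has discriminant (2)² - 4·(26) = -100 < 0, so r = -1 ± 5i.
Hence u_h = C1*cos(5*x)*exp(-x) + C2*exp(-x)*sin(5*x).
For the particular solution try u_p = A0 + A1*x. Substituting and matching coefficients of each power of x gives A0 = 16/169, A1 = -3/13, so u_p = 16/169 - 3*x/13.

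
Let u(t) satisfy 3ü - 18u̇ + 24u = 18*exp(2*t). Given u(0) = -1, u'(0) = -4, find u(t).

u = exp(4*t)/2 - 3*exp(2*t)/2 - 3*t*exp(2*t)

Divide through by 3: u'' - 6u' + 8u = 6*exp(2*t).
Characteristic equation r² - 6r + 8 = 0 factors as (r - 2)(r - 4) = 0, so r = 2, 4.
Hence u_h = C1*exp(2*t) + C2*exp(4*t).
Since exp(2*t) solves the homogeneous equation (r = 2 is a root of multiplicity 1), multiply the trial by t. Try u_p = A*t*exp(2*t). Substituting into the equation and dividing by exp(2*t) gives A = -3, so u_p = -3*t*exp(2*t).
General solution: u = C1*exp(2*t) + C2*exp(4*t) - 3*t*exp(2*t).
Apply the initial conditions: u(0) = C1 + C2 = -1 and u'(0) = -3 + 2*C1 + 4*C2 = -4. Solving gives C1 = -3/2, C2 = 1/2.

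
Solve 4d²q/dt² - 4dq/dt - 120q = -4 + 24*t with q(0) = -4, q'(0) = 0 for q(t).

Divide through by 4: q'' - q' - 30q = -1 + 6*t.
Characteristic equation r² - r - 30 = 0 factors as (r + 5)(r - 6) = 0, so r = -5, 6.
Hence q_h = C1*exp(-5*t) + C2*exp(6*t).
For the particular solution try q_p = A0 + A1*t. Substituting and matching coefficients of each power of t gives A0 = 1/25, A1 = -1/5, so q_p = 1/25 - t/5.
General solution: q = 1/25 - t/5 + C1*exp(-5*t) + C2*exp(6*t).
Apply the initial conditions: q(0) = 1/25 + C1 + C2 = -4 and q'(0) = -1/5 - 5*C1 + 6*C2 = 0. Solving gives C1 = -611/275, C2 = -20/11.

q = 1/25 - 611*exp(-5*t)/275 - 20*exp(6*t)/11 - t/5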